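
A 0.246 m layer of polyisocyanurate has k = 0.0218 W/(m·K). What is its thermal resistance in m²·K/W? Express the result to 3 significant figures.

11.3 m²·K/W

R = L/k = 0.246/0.0218 = 11.28 m²·K/W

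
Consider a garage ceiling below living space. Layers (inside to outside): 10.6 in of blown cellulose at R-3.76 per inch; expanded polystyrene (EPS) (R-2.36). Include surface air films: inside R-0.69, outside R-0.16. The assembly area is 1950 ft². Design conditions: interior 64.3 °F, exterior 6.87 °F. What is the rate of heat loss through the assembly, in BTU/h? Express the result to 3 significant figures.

2600 BTU/h

10.6 × 3.76 = 39.86
R_total = 0.69 + 39.86 + 2.36 + 0.16 = 43.07 ft²·°F·h/BTU
Q = A·ΔT/R = 1950 × (64.3 − 6.87) / 43.07 = 2600 BTU/h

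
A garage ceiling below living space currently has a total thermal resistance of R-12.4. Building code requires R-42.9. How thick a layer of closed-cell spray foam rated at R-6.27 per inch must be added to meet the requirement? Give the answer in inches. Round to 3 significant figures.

4.86 in

ΔR = 42.9 − 12.4 = 30.5 ft²·°F·h/BTU
L = ΔR / (R/in) = 30.5/6.27 = 4.864 in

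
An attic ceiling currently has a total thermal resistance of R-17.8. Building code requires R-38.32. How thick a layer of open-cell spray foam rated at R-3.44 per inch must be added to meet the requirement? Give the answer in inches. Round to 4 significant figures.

ΔR = 38.32 − 17.8 = 20.52 ft²·°F·h/BTU
L = ΔR / (R/in) = 20.52/3.44 = 5.9651 in

5.965 in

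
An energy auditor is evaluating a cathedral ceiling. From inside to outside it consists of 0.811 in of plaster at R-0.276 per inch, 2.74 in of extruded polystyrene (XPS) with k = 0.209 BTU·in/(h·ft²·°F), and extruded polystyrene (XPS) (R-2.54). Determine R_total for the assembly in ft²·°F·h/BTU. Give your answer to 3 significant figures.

15.9 ft²·°F·h/BTU

0.811 × 0.276 = 0.2238
2.74/0.209 = 13.11
R_total = 0.2238 + 13.11 + 2.54 = 15.87 ft²·°F·h/BTU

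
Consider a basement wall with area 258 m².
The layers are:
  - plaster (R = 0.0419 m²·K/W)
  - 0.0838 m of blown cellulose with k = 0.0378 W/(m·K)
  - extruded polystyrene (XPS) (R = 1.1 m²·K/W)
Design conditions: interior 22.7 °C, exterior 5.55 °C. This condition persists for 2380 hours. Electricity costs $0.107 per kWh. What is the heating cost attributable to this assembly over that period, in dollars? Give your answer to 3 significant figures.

0.0838/0.0378 = 2.217
R_total = 0.0419 + 2.217 + 1.1 = 3.359 m²·K/W
Q = 258 × (22.7 − 5.55) / 3.359 = 1317 W
E = 1317 W × 2380 h / 1000 = 3135 kWh
Cost = 3135 × 0.107 = $335.5

335 dollars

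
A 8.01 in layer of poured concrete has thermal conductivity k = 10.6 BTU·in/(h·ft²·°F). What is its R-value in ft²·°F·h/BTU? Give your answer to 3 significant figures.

0.756 ft²·°F·h/BTU

R = L/k = 8.01/10.6 = 0.7557 ft²·°F·h/BTU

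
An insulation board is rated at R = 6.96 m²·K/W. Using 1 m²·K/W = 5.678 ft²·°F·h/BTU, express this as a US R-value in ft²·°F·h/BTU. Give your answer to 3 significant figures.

R_US = 6.96 × 5.678 = 39.52

39.5 ft²·°F·h/BTU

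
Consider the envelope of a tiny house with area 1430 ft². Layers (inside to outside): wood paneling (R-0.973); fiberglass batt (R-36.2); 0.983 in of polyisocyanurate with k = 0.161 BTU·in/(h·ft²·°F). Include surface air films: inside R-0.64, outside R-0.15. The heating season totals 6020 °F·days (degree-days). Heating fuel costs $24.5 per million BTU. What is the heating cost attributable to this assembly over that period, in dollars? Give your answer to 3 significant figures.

115 dollars

0.983/0.161 = 6.106
R_total = 0.64 + 0.973 + 36.2 + 6.106 + 0.15 = 44.07 ft²·°F·h/BTU
E = A × HDD × 24 / R = 1430 × 6020 × 24 / 44.07 = 4688000 BTU
Cost = 4688000/10⁶ × 24.5 = $114.9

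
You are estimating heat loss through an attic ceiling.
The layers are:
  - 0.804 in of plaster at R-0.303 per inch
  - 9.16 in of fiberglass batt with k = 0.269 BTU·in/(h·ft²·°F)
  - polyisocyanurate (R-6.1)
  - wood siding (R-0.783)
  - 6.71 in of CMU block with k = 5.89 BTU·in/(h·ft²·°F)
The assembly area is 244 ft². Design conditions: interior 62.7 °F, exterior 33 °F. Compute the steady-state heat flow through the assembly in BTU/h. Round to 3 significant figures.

0.804 × 0.303 = 0.2436
9.16/0.269 = 34.05
6.71/5.89 = 1.139
R_total = 0.2436 + 34.05 + 6.1 + 0.783 + 1.139 = 42.32 ft²·°F·h/BTU
Q = A·ΔT/R = 244 × (62.7 − 33) / 42.32 = 171.2 BTU/h

171 BTU/h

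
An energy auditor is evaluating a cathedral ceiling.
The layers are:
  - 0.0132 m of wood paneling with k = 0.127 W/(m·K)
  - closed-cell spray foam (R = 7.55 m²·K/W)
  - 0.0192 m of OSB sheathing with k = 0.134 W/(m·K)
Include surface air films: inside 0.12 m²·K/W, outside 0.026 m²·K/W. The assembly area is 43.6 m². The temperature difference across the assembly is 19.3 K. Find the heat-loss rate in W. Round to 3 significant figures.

106 W

0.0132/0.127 = 0.1039
0.0192/0.134 = 0.1433
R_total = 0.12 + 0.1039 + 7.55 + 0.1433 + 0.026 = 7.943 m²·K/W
Q = A·ΔT/R = 43.6 × 19.3 / 7.943 = 105.9 W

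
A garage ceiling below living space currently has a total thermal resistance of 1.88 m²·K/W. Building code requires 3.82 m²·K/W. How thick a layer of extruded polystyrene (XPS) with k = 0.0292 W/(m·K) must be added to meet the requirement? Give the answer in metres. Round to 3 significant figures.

0.0566 m

ΔR = 3.82 − 1.88 = 1.94 m²·K/W
L = ΔR × k = 1.94 × 0.0292 = 0.05665 m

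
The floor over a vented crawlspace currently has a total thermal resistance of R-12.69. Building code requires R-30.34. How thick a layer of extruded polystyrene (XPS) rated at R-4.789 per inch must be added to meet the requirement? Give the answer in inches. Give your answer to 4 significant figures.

3.686 in

ΔR = 30.34 − 12.69 = 17.65 ft²·°F·h/BTU
L = ΔR / (R/in) = 17.65/4.789 = 3.6855 in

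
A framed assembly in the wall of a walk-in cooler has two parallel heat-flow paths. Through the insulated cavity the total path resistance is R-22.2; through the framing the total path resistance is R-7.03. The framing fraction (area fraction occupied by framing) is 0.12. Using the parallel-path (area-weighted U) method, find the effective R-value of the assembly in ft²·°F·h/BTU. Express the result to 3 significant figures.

17.6 ft²·°F·h/BTU

U_eff = 0.88/22.2 + 0.12/7.03 = 0.03964 + 0.01707 = 0.05671
R_eff = 1/U_eff = 17.63 ft²·°F·h/BTU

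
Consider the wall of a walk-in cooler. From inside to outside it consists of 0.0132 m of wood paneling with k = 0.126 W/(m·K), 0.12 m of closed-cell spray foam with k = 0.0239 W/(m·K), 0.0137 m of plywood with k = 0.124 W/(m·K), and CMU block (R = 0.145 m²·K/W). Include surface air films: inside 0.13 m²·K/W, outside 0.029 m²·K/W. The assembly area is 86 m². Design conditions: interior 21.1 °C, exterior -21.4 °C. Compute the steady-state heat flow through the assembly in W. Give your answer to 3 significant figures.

660 W

0.0132/0.126 = 0.1048
0.12/0.0239 = 5.021
0.0137/0.124 = 0.1105
R_total = 0.13 + 0.1048 + 5.021 + 0.1105 + 0.145 + 0.029 = 5.54 m²·K/W
Q = A·ΔT/R = 86 × (21.1 − (-21.4)) / 5.54 = 659.7 W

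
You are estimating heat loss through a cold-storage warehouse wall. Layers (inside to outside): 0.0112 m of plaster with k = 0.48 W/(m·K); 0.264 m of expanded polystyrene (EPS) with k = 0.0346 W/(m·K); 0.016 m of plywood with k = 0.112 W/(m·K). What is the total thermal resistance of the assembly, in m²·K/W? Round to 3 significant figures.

7.80 m²·K/W

0.0112/0.48 = 0.02333
0.264/0.0346 = 7.63
0.016/0.112 = 0.1429
R_total = 0.02333 + 7.63 + 0.1429 = 7.796 m²·K/W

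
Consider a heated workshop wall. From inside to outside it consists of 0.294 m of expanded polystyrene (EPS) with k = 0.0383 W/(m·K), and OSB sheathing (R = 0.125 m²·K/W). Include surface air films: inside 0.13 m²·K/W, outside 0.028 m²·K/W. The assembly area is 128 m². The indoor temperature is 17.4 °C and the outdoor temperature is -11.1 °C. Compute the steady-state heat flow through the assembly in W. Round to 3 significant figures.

458 W

0.294/0.0383 = 7.676
R_total = 0.13 + 7.676 + 0.125 + 0.028 = 7.959 m²·K/W
Q = A·ΔT/R = 128 × (17.4 − (-11.1)) / 7.959 = 458.3 W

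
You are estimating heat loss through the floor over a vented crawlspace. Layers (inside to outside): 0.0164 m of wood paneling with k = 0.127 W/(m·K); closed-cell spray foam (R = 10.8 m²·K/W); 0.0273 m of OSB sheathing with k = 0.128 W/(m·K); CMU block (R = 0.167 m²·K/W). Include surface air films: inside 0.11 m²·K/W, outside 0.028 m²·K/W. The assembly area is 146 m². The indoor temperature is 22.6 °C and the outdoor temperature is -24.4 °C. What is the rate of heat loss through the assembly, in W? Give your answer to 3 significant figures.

599 W

0.0164/0.127 = 0.1291
0.0273/0.128 = 0.2133
R_total = 0.11 + 0.1291 + 10.8 + 0.2133 + 0.167 + 0.028 = 11.45 m²·K/W
Q = A·ΔT/R = 146 × (22.6 − (-24.4)) / 11.45 = 599.4 W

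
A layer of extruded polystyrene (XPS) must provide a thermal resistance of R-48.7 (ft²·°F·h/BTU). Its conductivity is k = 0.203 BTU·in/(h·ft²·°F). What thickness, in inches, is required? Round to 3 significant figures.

L = R × k = 48.7 × 0.203 = 9.886 in

9.89 in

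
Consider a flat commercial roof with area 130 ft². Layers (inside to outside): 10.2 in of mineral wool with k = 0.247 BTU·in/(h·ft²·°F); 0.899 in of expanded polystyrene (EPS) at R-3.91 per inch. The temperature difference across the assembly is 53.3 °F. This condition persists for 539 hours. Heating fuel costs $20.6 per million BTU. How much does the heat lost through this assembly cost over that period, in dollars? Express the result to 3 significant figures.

1.72 dollars

10.2/0.247 = 41.3
0.899 × 3.91 = 3.515
R_total = 41.3 + 3.515 = 44.81 ft²·°F·h/BTU
Q = 130 × 53.3 / 44.81 = 154.6 BTU/h
E = 154.6 × 539 = 83340 BTU
Cost = 83340/10⁶ × 20.6 = $1.717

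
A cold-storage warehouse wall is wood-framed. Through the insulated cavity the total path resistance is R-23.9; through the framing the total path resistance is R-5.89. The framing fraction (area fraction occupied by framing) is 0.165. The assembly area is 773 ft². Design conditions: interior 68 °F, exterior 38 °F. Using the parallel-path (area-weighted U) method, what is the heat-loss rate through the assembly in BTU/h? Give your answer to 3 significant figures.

U_eff = 0.835/23.9 + 0.165/5.89 = 0.03494 + 0.02801 = 0.06295
R_eff = 1/U_eff = 15.89 ft²·°F·h/BTU
Q = 773 × (68 − 38) / 15.89 = 1460 BTU/h

1460 BTU/h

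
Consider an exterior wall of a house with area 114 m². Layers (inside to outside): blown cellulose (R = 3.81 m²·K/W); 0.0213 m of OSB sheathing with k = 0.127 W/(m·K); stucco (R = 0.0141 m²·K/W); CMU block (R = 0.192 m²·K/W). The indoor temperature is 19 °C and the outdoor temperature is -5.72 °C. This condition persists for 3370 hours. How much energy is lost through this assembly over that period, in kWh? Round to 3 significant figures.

2270 kWh

0.0213/0.127 = 0.1677
R_total = 3.81 + 0.1677 + 0.0141 + 0.192 = 4.184 m²·K/W
Q = 114 × (19 − (-5.72)) / 4.184 = 673.6 W
E = 673.6 W × 3370 h / 1000 = 2270 kWh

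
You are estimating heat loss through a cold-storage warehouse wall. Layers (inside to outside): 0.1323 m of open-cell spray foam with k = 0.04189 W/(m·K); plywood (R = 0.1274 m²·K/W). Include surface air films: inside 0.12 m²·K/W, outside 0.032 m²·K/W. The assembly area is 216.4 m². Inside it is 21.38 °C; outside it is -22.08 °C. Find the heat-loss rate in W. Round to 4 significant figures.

2736 W

0.1323/0.04189 = 3.1583
R_total = 0.12 + 3.1583 + 0.1274 + 0.032 = 3.4377 m²·K/W
Q = A·ΔT/R = 216.4 × (21.38 − (-22.08)) / 3.4377 = 2735.8 W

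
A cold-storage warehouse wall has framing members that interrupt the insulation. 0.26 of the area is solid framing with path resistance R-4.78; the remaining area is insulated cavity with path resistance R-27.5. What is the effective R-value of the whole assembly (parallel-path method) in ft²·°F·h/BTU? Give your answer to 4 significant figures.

U_eff = 0.74/27.5 + 0.26/4.78 = 0.026909 + 0.054393 = 0.081302
R_eff = 1/U_eff = 12.3 ft²·°F·h/BTU

12.30 ft²·°F·h/BTU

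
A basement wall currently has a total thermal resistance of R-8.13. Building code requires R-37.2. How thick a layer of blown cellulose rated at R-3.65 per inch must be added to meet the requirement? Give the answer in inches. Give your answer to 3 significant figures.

7.96 in

ΔR = 37.2 − 8.13 = 29.07 ft²·°F·h/BTU
L = ΔR / (R/in) = 29.07/3.65 = 7.964 in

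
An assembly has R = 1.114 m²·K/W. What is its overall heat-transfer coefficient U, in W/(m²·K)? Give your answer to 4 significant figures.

0.8977 W/(m²·K)

U = 1/R = 1/1.114 = 0.89767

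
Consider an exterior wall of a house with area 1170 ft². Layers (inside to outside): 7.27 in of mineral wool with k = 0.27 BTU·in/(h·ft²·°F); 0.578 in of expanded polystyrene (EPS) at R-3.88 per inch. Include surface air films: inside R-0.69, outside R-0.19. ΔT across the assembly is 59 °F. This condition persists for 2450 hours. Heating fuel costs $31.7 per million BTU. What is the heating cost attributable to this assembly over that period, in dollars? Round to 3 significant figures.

178 dollars

7.27/0.27 = 26.93
0.578 × 3.88 = 2.243
R_total = 0.69 + 26.93 + 2.243 + 0.19 = 30.05 ft²·°F·h/BTU
Q = 1170 × 59 / 30.05 = 2297 BTU/h
E = 2297 × 2450 = 5628000 BTU
Cost = 5628000/10⁶ × 31.7 = $178.4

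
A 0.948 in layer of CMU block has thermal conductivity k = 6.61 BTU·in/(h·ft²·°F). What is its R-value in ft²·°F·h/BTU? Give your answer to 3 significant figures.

R = L/k = 0.948/6.61 = 0.1434 ft²·°F·h/BTU

0.143 ft²·°F·h/BTU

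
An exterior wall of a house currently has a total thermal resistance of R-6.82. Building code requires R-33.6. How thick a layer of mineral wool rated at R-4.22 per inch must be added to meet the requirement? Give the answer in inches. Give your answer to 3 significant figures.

ΔR = 33.6 − 6.82 = 26.78 ft²·°F·h/BTU
L = ΔR / (R/in) = 26.78/4.22 = 6.346 in

6.35 in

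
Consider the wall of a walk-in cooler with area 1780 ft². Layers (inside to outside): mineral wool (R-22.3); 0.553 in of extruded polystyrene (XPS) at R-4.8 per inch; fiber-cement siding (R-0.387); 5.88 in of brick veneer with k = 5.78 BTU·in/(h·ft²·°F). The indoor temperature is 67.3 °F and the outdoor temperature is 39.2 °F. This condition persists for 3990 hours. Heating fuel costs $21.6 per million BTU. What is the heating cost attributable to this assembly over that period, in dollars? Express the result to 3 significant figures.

164 dollars

0.553 × 4.8 = 2.654
5.88/5.78 = 1.017
R_total = 22.3 + 2.654 + 0.387 + 1.017 = 26.36 ft²·°F·h/BTU
Q = 1780 × (67.3 − 39.2) / 26.36 = 1898 BTU/h
E = 1898 × 3990 = 7571000 BTU
Cost = 7571000/10⁶ × 21.6 = $163.5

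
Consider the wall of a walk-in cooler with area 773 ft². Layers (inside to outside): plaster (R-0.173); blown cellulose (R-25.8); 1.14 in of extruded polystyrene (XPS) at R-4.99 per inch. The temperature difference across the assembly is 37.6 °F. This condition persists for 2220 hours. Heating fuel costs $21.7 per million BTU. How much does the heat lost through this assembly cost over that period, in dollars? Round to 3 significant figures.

44.2 dollars

1.14 × 4.99 = 5.689
R_total = 0.173 + 25.8 + 5.689 = 31.66 ft²·°F·h/BTU
Q = 773 × 37.6 / 31.66 = 918 BTU/h
E = 918 × 2220 = 2038000 BTU
Cost = 2038000/10⁶ × 21.7 = $44.22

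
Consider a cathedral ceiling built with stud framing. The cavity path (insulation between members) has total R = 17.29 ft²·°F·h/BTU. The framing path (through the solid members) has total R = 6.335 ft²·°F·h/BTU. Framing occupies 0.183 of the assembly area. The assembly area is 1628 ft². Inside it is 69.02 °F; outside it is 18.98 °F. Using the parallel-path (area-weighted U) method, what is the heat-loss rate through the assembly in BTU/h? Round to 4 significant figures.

U_eff = 0.817/17.29 + 0.183/6.335 = 0.047253 + 0.028887 = 0.07614
R_eff = 1/U_eff = 13.134 ft²·°F·h/BTU
Q = 1628 × (69.02 − 18.98) / 13.134 = 6202.7 BTU/h

6203 BTU/h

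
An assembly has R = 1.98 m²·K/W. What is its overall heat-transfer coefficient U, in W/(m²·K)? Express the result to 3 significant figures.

U = 1/R = 1/1.98 = 0.5051

0.505 W/(m²·K)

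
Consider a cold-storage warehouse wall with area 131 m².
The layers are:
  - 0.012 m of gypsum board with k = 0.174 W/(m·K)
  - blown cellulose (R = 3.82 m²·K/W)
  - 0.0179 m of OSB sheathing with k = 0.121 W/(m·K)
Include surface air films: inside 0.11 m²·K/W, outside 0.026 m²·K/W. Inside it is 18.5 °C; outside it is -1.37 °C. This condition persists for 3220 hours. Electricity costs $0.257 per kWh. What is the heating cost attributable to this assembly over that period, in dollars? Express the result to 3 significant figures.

0.012/0.174 = 0.06897
0.0179/0.121 = 0.1479
R_total = 0.11 + 0.06897 + 3.82 + 0.1479 + 0.026 = 4.173 m²·K/W
Q = 131 × (18.5 − (-1.37)) / 4.173 = 623.8 W
E = 623.8 W × 3220 h / 1000 = 2009 kWh
Cost = 2009 × 0.257 = $516.2

516 dollars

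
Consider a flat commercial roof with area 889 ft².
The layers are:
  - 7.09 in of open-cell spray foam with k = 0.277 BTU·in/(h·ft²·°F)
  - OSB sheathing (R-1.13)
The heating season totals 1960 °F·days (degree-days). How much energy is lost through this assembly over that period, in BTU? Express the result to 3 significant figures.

7.09/0.277 = 25.6
R_total = 25.6 + 1.13 = 26.73 ft²·°F·h/BTU
E = A × HDD × 24 / R = 889 × 1960 × 24 / 26.73 = 1565000 BTU

1560000 BTU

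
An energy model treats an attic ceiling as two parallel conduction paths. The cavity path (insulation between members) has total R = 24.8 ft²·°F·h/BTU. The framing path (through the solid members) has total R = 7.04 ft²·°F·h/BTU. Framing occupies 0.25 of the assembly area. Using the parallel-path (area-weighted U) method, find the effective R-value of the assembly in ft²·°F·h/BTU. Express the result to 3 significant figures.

15.2 ft²·°F·h/BTU

U_eff = 0.75/24.8 + 0.25/7.04 = 0.03024 + 0.03551 = 0.06575
R_eff = 1/U_eff = 15.21 ft²·°F·h/BTU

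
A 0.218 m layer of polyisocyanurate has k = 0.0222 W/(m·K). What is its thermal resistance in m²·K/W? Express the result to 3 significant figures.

9.82 m²·K/W

R = L/k = 0.218/0.0222 = 9.82 m²·K/W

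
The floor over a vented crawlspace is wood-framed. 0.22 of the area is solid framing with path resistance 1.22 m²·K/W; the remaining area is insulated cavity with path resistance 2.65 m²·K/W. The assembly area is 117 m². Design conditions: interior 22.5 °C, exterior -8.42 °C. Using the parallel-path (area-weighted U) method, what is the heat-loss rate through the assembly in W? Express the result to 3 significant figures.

U_eff = 0.78/2.65 + 0.22/1.22 = 0.2943 + 0.1803 = 0.4747
R_eff = 1/U_eff = 2.107 m²·K/W
Q = 117 × (22.5 − (-8.42)) / 2.107 = 1717 W

1720 W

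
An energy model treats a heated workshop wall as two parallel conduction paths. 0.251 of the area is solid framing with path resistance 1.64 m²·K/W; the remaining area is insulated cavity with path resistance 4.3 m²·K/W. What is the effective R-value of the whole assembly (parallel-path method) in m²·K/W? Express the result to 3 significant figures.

U_eff = 0.749/4.3 + 0.251/1.64 = 0.1742 + 0.153 = 0.3272
R_eff = 1/U_eff = 3.056 m²·K/W

3.06 m²·K/W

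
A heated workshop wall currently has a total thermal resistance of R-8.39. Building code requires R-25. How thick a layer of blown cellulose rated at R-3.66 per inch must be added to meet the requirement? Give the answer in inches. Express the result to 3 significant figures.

4.54 in

ΔR = 25 − 8.39 = 16.61 ft²·°F·h/BTU
L = ΔR / (R/in) = 16.61/3.66 = 4.538 in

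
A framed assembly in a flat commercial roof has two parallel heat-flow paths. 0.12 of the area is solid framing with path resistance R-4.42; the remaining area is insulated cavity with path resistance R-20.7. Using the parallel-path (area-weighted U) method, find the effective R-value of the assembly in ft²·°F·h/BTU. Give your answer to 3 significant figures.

14.4 ft²·°F·h/BTU

U_eff = 0.88/20.7 + 0.12/4.42 = 0.04251 + 0.02715 = 0.06966
R_eff = 1/U_eff = 14.36 ft²·°F·h/BTU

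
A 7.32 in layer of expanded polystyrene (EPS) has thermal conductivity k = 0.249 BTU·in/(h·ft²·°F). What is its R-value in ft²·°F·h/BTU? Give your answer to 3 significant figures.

R = L/k = 7.32/0.249 = 29.4 ft²·°F·h/BTU

29.4 ft²·°F·h/BTU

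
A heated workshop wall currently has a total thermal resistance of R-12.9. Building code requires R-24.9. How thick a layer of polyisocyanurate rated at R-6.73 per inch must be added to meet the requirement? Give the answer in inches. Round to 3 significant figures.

1.78 in

ΔR = 24.9 − 12.9 = 12 ft²·°F·h/BTU
L = ΔR / (R/in) = 12/6.73 = 1.783 in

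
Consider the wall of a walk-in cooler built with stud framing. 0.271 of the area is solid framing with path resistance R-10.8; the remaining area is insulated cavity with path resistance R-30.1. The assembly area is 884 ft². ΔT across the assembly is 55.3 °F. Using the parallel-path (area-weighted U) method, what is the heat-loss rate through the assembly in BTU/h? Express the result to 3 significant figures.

2410 BTU/h

U_eff = 0.729/30.1 + 0.271/10.8 = 0.02422 + 0.02509 = 0.04931
R_eff = 1/U_eff = 20.28 ft²·°F·h/BTU
Q = 884 × 55.3 / 20.28 = 2411 BTU/h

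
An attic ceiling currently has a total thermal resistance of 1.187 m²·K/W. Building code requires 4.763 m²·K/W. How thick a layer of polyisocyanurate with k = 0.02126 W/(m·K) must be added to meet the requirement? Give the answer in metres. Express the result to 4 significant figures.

ΔR = 4.763 − 1.187 = 3.576 m²·K/W
L = ΔR × k = 3.576 × 0.02126 = 0.076026 m

0.07603 m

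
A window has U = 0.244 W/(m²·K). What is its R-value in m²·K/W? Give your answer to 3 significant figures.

4.10 m²·K/W

R = 1/U = 1/0.244 = 4.098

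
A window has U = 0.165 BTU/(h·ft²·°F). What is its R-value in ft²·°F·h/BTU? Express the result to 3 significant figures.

R = 1/U = 1/0.165 = 6.061

6.06 ft²·°F·h/BTU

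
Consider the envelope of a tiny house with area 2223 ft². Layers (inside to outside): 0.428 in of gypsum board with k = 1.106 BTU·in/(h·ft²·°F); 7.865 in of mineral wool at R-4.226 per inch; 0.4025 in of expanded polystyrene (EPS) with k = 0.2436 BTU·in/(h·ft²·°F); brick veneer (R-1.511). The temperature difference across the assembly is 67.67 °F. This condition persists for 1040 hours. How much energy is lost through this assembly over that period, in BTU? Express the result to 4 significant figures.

0.428/1.106 = 0.38698
7.865 × 4.226 = 33.237
0.4025/0.2436 = 1.6523
R_total = 0.38698 + 33.237 + 1.6523 + 1.511 = 36.788 ft²·°F·h/BTU
Q = 2223 × 67.67 / 36.788 = 4089.1 BTU/h
E = 4089.1 × 1040 = 4252700 BTU

4253000 BTU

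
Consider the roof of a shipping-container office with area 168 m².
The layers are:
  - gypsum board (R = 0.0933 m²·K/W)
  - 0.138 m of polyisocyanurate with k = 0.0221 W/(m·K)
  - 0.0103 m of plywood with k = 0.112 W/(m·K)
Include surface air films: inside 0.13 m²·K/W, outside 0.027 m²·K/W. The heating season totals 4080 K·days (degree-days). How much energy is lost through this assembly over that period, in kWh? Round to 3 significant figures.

0.138/0.0221 = 6.244
0.0103/0.112 = 0.09196
R_total = 0.13 + 0.0933 + 6.244 + 0.09196 + 0.027 = 6.587 m²·K/W
E = A × HDD × 24 / R / 1000 = 168 × 4080 × 24 / 6.587 / 1000 = 2498 kWh

2500 kWh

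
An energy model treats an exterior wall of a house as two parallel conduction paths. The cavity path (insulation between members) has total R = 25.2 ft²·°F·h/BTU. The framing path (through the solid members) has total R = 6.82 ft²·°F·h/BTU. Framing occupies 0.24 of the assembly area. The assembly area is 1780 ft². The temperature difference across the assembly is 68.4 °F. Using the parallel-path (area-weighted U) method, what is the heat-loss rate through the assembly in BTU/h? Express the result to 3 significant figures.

U_eff = 0.76/25.2 + 0.24/6.82 = 0.03016 + 0.03519 = 0.06535
R_eff = 1/U_eff = 15.3 ft²·°F·h/BTU
Q = 1780 × 68.4 / 15.3 = 7956 BTU/h

7960 BTU/h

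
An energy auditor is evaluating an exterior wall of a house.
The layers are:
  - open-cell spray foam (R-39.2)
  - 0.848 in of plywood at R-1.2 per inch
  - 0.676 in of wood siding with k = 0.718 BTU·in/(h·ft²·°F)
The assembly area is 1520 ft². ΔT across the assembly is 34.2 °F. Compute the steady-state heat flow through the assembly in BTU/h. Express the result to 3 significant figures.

0.848 × 1.2 = 1.018
0.676/0.718 = 0.9415
R_total = 39.2 + 1.018 + 0.9415 = 41.16 ft²·°F·h/BTU
Q = A·ΔT/R = 1520 × 34.2 / 41.16 = 1263 BTU/h

1260 BTU/h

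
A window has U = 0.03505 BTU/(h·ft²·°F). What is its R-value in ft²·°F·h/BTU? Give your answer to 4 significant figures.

R = 1/U = 1/0.03505 = 28.531

28.53 ft²·°F·h/BTU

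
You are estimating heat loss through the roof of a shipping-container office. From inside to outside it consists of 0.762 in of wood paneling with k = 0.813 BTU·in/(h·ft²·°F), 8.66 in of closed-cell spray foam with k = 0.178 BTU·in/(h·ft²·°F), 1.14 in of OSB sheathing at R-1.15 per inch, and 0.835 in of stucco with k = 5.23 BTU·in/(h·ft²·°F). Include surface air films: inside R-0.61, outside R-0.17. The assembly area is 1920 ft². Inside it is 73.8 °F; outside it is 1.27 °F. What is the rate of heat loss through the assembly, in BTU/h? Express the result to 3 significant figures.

2690 BTU/h

0.762/0.813 = 0.9373
8.66/0.178 = 48.65
1.14 × 1.15 = 1.311
0.835/5.23 = 0.1597
R_total = 0.61 + 0.9373 + 48.65 + 1.311 + 0.1597 + 0.17 = 51.84 ft²·°F·h/BTU
Q = A·ΔT/R = 1920 × (73.8 − 1.27) / 51.84 = 2686 BTU/h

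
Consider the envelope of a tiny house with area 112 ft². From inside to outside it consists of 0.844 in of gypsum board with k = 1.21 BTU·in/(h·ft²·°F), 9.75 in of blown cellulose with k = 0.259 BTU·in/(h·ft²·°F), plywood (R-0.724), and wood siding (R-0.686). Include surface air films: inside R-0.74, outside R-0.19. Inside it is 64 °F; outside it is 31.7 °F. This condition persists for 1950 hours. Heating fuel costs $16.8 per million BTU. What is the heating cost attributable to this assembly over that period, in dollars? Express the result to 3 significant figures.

2.91 dollars

0.844/1.21 = 0.6975
9.75/0.259 = 37.64
R_total = 0.74 + 0.6975 + 37.64 + 0.724 + 0.686 + 0.19 = 40.68 ft²·°F·h/BTU
Q = 112 × (64 − 31.7) / 40.68 = 88.92 BTU/h
E = 88.92 × 1950 = 173400 BTU
Cost = 173400/10⁶ × 16.8 = $2.913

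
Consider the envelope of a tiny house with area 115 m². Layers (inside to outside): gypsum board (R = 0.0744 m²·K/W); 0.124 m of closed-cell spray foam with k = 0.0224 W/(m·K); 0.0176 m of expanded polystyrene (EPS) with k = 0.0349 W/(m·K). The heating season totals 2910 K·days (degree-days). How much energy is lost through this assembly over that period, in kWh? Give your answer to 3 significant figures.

0.124/0.0224 = 5.536
0.0176/0.0349 = 0.5043
R_total = 0.0744 + 5.536 + 0.5043 = 6.114 m²·K/W
E = A × HDD × 24 / R / 1000 = 115 × 2910 × 24 / 6.114 / 1000 = 1314 kWh

1310 kWh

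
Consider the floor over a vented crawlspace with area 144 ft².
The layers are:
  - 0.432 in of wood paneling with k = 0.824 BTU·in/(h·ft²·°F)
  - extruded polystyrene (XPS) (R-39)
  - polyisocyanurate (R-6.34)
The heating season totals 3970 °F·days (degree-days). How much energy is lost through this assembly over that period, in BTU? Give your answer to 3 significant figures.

0.432/0.824 = 0.5243
R_total = 0.5243 + 39 + 6.34 = 45.86 ft²·°F·h/BTU
E = A × HDD × 24 / R = 144 × 3970 × 24 / 45.86 = 299200 BTU

299000 BTU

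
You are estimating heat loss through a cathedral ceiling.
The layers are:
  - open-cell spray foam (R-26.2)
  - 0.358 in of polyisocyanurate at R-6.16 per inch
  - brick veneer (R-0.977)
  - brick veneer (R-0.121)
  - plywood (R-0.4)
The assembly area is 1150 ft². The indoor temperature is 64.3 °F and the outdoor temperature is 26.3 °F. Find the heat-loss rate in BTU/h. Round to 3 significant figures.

1460 BTU/h

0.358 × 6.16 = 2.205
R_total = 26.2 + 2.205 + 0.977 + 0.121 + 0.4 = 29.9 ft²·°F·h/BTU
Q = A·ΔT/R = 1150 × (64.3 − 26.3) / 29.9 = 1461 BTU/h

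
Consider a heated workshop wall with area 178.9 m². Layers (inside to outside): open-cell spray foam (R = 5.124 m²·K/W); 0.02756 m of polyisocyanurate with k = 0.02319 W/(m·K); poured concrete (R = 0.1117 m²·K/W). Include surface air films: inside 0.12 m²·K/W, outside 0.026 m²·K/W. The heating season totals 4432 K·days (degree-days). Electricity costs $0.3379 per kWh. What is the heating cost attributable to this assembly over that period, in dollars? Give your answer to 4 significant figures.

0.02756/0.02319 = 1.1884
R_total = 0.12 + 5.124 + 1.1884 + 0.1117 + 0.026 = 6.5701 m²·K/W
E = A × HDD × 24 / R / 1000 = 178.9 × 4432 × 24 / 6.5701 / 1000 = 2896.3 kWh
Cost = 2896.3 × 0.3379 = $978.67

978.7 dollars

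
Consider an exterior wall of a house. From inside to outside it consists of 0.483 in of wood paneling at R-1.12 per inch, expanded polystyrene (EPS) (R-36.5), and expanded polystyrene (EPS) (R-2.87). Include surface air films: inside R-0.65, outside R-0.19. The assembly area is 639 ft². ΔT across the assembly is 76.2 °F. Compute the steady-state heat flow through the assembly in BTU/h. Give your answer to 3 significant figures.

1190 BTU/h

0.483 × 1.12 = 0.541
R_total = 0.65 + 0.541 + 36.5 + 2.87 + 0.19 = 40.75 ft²·°F·h/BTU
Q = A·ΔT/R = 639 × 76.2 / 40.75 = 1195 BTU/h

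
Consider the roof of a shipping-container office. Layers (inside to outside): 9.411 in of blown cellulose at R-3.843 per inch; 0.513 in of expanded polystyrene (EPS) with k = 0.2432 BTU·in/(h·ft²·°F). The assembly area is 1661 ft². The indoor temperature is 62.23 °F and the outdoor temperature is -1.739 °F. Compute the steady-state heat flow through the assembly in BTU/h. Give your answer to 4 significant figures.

2776 BTU/h

9.411 × 3.843 = 36.166
0.513/0.2432 = 2.1094
R_total = 36.166 + 2.1094 = 38.276 ft²·°F·h/BTU
Q = A·ΔT/R = 1661 × (62.23 − (-1.739)) / 38.276 = 2776 BTU/h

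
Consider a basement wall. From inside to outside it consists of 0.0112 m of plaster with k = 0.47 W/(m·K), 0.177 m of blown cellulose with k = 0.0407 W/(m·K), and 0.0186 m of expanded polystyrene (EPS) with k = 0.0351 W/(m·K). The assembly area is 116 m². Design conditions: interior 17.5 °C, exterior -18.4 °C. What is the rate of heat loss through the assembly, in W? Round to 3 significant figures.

849 W

0.0112/0.47 = 0.02383
0.177/0.0407 = 4.349
0.0186/0.0351 = 0.5299
R_total = 0.02383 + 4.349 + 0.5299 = 4.903 m²·K/W
Q = A·ΔT/R = 116 × (17.5 − (-18.4)) / 4.903 = 849.4 W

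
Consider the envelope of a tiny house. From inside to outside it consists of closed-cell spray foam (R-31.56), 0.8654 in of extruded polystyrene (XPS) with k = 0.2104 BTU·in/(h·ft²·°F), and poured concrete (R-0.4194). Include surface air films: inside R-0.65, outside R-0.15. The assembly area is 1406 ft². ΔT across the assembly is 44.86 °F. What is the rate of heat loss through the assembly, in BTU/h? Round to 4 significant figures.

0.8654/0.2104 = 4.1131
R_total = 0.65 + 31.56 + 4.1131 + 0.4194 + 0.15 = 36.893 ft²·°F·h/BTU
Q = A·ΔT/R = 1406 × 44.86 / 36.893 = 1709.6 BTU/h

1710 BTU/h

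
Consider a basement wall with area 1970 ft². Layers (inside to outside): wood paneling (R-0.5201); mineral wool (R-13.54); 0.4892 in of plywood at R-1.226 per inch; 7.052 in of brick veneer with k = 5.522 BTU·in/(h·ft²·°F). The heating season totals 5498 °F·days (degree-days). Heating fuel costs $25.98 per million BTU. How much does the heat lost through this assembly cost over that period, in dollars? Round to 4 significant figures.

423.8 dollars

0.4892 × 1.226 = 0.59976
7.052/5.522 = 1.2771
R_total = 0.5201 + 13.54 + 0.59976 + 1.2771 = 15.937 ft²·°F·h/BTU
E = A × HDD × 24 / R = 1970 × 5498 × 24 / 15.937 = 16311000 BTU
Cost = 16311000/10⁶ × 25.98 = $423.76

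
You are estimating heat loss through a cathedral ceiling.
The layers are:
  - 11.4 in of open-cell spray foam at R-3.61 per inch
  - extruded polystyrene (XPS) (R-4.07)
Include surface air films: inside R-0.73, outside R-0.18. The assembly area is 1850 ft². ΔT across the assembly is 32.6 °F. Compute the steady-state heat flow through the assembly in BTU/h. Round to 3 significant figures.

11.4 × 3.61 = 41.15
R_total = 0.73 + 41.15 + 4.07 + 0.18 = 46.13 ft²·°F·h/BTU
Q = A·ΔT/R = 1850 × 32.6 / 46.13 = 1307 BTU/h

1310 BTU/h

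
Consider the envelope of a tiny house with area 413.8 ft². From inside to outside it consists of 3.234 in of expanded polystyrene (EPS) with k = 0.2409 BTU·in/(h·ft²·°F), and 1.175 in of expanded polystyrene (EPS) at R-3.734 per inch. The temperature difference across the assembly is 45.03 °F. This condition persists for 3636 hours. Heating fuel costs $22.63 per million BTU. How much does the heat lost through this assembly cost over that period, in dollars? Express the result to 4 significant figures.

86.08 dollars

3.234/0.2409 = 13.425
1.175 × 3.734 = 4.3875
R_total = 13.425 + 4.3875 = 17.812 ft²·°F·h/BTU
Q = 413.8 × 45.03 / 17.812 = 1046.1 BTU/h
E = 1046.1 × 3636 = 3803700 BTU
Cost = 3803700/10⁶ × 22.63 = $86.077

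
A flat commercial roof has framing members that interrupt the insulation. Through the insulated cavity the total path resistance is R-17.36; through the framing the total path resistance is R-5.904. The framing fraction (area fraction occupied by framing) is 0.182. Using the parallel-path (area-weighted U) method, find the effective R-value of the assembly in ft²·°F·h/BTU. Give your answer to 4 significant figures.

12.83 ft²·°F·h/BTU

U_eff = 0.818/17.36 + 0.182/5.904 = 0.04712 + 0.030827 = 0.077946
R_eff = 1/U_eff = 12.829 ft²·°F·h/BTU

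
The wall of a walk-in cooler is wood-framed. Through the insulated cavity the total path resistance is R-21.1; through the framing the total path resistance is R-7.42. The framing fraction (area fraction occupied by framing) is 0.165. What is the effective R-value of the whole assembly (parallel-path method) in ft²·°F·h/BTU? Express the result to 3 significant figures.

U_eff = 0.835/21.1 + 0.165/7.42 = 0.03957 + 0.02224 = 0.06181
R_eff = 1/U_eff = 16.18 ft²·°F·h/BTU

16.2 ft²·°F·h/BTU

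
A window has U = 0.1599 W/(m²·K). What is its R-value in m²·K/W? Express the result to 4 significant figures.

R = 1/U = 1/0.1599 = 6.2539

6.254 m²·K/W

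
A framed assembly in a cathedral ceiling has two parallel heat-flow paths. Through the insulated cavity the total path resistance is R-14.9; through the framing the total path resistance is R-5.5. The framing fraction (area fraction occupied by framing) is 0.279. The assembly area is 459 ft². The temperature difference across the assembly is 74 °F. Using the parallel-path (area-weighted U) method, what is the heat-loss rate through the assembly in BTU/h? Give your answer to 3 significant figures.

3370 BTU/h

U_eff = 0.721/14.9 + 0.279/5.5 = 0.04839 + 0.05073 = 0.09912
R_eff = 1/U_eff = 10.09 ft²·°F·h/BTU
Q = 459 × 74 / 10.09 = 3367 BTU/h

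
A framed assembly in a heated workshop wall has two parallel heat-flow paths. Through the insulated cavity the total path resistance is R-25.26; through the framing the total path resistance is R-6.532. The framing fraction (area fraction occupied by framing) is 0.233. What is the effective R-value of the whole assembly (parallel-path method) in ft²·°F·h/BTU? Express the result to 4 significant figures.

15.14 ft²·°F·h/BTU

U_eff = 0.767/25.26 + 0.233/6.532 = 0.030364 + 0.035671 = 0.066035
R_eff = 1/U_eff = 15.144 ft²·°F·h/BTU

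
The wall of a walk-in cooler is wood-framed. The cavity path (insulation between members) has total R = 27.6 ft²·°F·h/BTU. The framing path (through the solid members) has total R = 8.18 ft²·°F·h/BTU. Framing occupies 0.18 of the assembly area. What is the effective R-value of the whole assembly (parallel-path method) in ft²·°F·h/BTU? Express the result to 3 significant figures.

U_eff = 0.82/27.6 + 0.18/8.18 = 0.02971 + 0.022 = 0.05172
R_eff = 1/U_eff = 19.34 ft²·°F·h/BTU

19.3 ft²·°F·h/BTU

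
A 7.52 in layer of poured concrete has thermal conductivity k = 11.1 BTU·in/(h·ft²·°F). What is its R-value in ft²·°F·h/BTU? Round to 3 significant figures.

0.677 ft²·°F·h/BTU

R = L/k = 7.52/11.1 = 0.6775 ft²·°F·h/BTU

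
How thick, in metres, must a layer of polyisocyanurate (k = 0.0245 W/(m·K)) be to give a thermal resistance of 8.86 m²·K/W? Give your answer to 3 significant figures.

0.217 m

L = R·k = 8.86 × 0.0245 = 0.2171 m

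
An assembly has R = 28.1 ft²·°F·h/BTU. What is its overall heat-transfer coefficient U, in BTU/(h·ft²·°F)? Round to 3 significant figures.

U = 1/R = 1/28.1 = 0.03559

0.0356 BTU/(h·ft²·°F)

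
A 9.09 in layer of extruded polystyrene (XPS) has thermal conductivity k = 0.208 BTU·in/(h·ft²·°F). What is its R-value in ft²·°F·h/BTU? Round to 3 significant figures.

43.7 ft²·°F·h/BTU

R = L/k = 9.09/0.208 = 43.7 ft²·°F·h/BTU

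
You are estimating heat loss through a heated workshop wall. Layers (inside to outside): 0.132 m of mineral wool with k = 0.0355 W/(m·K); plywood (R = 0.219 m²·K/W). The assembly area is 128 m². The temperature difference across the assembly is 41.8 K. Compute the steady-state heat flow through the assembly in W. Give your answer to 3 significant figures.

1360 W

0.132/0.0355 = 3.718
R_total = 3.718 + 0.219 = 3.937 m²·K/W
Q = A·ΔT/R = 128 × 41.8 / 3.937 = 1359 W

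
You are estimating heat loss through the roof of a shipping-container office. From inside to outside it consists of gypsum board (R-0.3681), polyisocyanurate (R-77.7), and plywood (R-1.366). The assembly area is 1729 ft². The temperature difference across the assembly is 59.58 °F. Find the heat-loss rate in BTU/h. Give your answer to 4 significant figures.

1297 BTU/h

R_total = 0.3681 + 77.7 + 1.366 = 79.434 ft²·°F·h/BTU
Q = A·ΔT/R = 1729 × 59.58 / 79.434 = 1296.8 BTU/h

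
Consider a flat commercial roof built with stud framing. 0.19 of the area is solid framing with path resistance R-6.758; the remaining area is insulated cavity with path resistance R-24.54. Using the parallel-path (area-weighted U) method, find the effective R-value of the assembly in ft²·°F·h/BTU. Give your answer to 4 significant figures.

16.36 ft²·°F·h/BTU

U_eff = 0.81/24.54 + 0.19/6.758 = 0.033007 + 0.028115 = 0.061122
R_eff = 1/U_eff = 16.361 ft²·°F·h/BTU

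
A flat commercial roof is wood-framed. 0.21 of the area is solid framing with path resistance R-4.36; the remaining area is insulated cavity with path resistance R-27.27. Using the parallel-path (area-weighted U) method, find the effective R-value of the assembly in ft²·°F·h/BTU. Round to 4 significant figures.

U_eff = 0.79/27.27 + 0.21/4.36 = 0.02897 + 0.048165 = 0.077135
R_eff = 1/U_eff = 12.964 ft²·°F·h/BTU

12.96 ft²·°F·h/BTU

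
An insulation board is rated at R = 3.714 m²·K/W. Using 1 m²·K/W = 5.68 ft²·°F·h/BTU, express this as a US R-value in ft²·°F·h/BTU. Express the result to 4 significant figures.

21.10 ft²·°F·h/BTU

R_US = 3.714 × 5.68 = 21.096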